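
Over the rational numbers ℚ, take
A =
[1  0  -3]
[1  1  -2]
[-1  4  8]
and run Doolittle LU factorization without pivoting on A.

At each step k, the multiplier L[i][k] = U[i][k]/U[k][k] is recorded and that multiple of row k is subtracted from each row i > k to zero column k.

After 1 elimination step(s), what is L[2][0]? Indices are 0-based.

L[2][0] = -1

k=0: U[0][0]=1
  eliminate (1,0): mult=1, new row 1: (0, 1, 1); set L[1][0]=1
  eliminate (2,0): mult=-1, new row 2: (0, 4, 5); set L[2][0]=-1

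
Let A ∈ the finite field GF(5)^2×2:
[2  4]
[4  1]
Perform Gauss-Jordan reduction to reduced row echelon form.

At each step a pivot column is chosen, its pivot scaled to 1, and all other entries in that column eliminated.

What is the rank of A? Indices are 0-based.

pivot(0,0)=2: scale R0 → (1, 2)
  clear (1,0): R1 −= (4)R0 → (0, 3)
pivot(1,1)=3: scale R1 → (0, 1)
  clear (0,1): R0 −= (2)R1 → (1, 0)

rank = 2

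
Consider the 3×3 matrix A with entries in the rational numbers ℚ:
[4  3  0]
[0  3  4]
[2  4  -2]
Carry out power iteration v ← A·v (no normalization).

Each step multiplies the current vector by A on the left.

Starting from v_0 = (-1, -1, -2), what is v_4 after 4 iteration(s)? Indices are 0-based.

v_0 = (-1, -1, -2).
v_1 = A·v_0 = (-7, -11, -2).
v_2 = A·v_1 = (-61, -41, -54).
v_3 = A·v_2 = (-367, -339, -178).
v_4 = A·v_3 = (-2485, -1729, -1734).

v_4 = (-2485, -1729, -1734)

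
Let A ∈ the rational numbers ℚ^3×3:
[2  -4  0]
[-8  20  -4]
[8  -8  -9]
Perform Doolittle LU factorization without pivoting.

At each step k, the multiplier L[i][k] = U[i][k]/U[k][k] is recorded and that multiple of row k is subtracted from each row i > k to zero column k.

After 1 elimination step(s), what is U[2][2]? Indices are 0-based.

Step 1: pivot at (0,0) is 2.
  row1 ← row1 − (-4)·row0  ⇒  L[1][0]=-4, U row1=(0, 4, -4)
  row2 ← row2 − (4)·row0  ⇒  L[2][0]=4, U row2=(0, 8, -9)

U[2][2] = -9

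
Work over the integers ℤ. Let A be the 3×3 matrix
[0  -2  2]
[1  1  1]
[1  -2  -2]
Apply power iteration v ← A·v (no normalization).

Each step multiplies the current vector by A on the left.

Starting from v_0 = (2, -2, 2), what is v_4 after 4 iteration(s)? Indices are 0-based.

v_0 = (2, -2, 2).
v_1 = A·v_0 = (8, 2, 2).
v_2 = A·v_1 = (0, 12, 0).
v_3 = A·v_2 = (-24, 12, -24).
v_4 = A·v_3 = (-72, -36, 0).

v_4 = (-72, -36, 0)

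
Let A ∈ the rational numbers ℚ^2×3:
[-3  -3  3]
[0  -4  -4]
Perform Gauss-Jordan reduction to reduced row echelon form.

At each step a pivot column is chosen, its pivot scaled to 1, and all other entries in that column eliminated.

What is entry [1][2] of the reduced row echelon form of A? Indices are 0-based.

M[1][2] = 1

[1] R0 /= -3  ⇒  (1, 1, -1)
[2] R1 /= -4  ⇒  (0, 1, 1)
     R0 -= 1·R1  ⇒  (1, 0, -2)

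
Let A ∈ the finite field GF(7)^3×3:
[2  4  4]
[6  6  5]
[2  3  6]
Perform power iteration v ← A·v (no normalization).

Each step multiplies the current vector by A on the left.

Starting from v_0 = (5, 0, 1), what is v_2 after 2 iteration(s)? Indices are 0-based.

v_0 = (5, 0, 1).
v_1 = A·v_0 = (0, 0, 2).
v_2 = A·v_1 = (1, 3, 5).

v_2 = (1, 3, 5)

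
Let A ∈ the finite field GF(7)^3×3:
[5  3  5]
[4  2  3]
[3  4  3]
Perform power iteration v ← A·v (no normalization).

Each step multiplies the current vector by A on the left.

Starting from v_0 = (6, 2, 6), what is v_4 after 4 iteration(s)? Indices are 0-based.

v_0 = (6, 2, 6).
v_1 = A·v_0 = (3, 4, 2).
v_2 = A·v_1 = (2, 5, 3).
v_3 = A·v_2 = (5, 6, 0).
v_4 = A·v_3 = (1, 4, 4).

v_4 = (1, 4, 4)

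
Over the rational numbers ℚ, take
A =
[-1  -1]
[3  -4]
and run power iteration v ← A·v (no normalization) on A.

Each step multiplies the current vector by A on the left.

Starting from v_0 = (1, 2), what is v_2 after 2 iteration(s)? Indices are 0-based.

v_2 = (8, 11)

v_0 = (1, 2).
v_1 = A·v_0 = (-3, -5).
v_2 = A·v_1 = (8, 11).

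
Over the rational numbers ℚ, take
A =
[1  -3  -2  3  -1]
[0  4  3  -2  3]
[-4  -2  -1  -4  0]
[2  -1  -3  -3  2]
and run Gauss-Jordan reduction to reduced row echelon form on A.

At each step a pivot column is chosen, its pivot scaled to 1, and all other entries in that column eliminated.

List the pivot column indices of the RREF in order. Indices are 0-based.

pivot columns: 0, 1, 2, 3

[1] R0 /= 1  ⇒  (1, -3, -2, 3, -1)
     R2 -= -4·R0  ⇒  (0, -14, -9, 8, -4)
     R3 -= 2·R0  ⇒  (0, 5, 1, -9, 4)
[2] R1 /= 4  ⇒  (0, 1, 3/4, -1/2, 3/4)
     R0 -= -3·R1  ⇒  (1, 0, 1/4, 3/2, 5/4)
     R2 -= -14·R1  ⇒  (0, 0, 3/2, 1, 13/2)
     R3 -= 5·R1  ⇒  (0, 0, -11/4, -13/2, 1/4)
[3] R2 /= 3/2  ⇒  (0, 0, 1, 2/3, 13/3)
     R0 -= 1/4·R2  ⇒  (1, 0, 0, 4/3, 1/6)
     R1 -= 3/4·R2  ⇒  (0, 1, 0, -1, -5/2)
     R3 -= -11/4·R2  ⇒  (0, 0, 0, -14/3, 73/6)
[4] R3 /= -14/3  ⇒  (0, 0, 0, 1, -73/28)
     R0 -= 4/3·R3  ⇒  (1, 0, 0, 0, 51/14)
     R1 -= -1·R3  ⇒  (0, 1, 0, 0, -143/28)
     R2 -= 2/3·R3  ⇒  (0, 0, 1, 0, 85/14)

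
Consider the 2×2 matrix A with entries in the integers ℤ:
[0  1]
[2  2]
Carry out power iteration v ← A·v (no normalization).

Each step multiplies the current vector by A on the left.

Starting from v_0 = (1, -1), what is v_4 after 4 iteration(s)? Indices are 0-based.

v_0 = (1, -1).
v_1 = A·v_0 = (-1, 0).
v_2 = A·v_1 = (0, -2).
v_3 = A·v_2 = (-2, -4).
v_4 = A·v_3 = (-4, -12).

v_4 = (-4, -12)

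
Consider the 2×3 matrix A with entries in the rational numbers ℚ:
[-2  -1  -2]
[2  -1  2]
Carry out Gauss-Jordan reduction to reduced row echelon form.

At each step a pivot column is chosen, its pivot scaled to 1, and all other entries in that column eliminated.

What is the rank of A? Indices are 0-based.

rank = 2

[1] R0 /= -2  ⇒  (1, 1/2, 1)
     R1 -= 2·R0  ⇒  (0, -2, 0)
[2] R1 /= -2  ⇒  (0, 1, 0)
     R0 -= 1/2·R1  ⇒  (1, 0, 1)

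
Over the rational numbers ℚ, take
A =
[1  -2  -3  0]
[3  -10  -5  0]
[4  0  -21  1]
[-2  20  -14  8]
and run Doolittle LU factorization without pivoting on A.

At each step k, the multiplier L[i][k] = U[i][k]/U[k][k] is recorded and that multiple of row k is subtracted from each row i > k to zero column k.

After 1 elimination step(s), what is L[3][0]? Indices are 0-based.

k=0: U[0][0]=1
  eliminate (1,0): mult=3, new row 1: (0, -4, 4, 0); set L[1][0]=3
  eliminate (2,0): mult=4, new row 2: (0, 8, -9, 1); set L[2][0]=4
  eliminate (3,0): mult=-2, new row 3: (0, 16, -20, 8); set L[3][0]=-2

L[3][0] = -2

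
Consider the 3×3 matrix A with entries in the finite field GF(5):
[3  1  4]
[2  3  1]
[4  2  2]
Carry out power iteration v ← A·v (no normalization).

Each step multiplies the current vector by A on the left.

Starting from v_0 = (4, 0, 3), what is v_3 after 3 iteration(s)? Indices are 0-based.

v_3 = (4, 3, 4)

v_0 = (4, 0, 3).
v_1 = A·v_0 = (4, 1, 2).
v_2 = A·v_1 = (1, 3, 2).
v_3 = A·v_2 = (4, 3, 4).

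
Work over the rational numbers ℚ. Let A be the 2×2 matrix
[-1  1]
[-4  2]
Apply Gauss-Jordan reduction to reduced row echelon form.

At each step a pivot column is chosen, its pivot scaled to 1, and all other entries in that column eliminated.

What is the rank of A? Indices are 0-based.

rank = 2

pivot(0,0)=-1: scale R0 → (1, -1)
  clear (1,0): R1 −= (-4)R0 → (0, -2)
pivot(1,1)=-2: scale R1 → (0, 1)
  clear (0,1): R0 −= (-1)R1 → (1, 0)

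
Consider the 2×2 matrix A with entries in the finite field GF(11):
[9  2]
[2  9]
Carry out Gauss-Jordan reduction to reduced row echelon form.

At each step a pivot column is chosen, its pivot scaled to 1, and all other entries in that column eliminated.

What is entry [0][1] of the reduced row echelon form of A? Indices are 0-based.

[1] R0 /= 9  ⇒  (1, 10)
     R1 -= 2·R0  ⇒  (0, 0)
column 1 empty below row 1

M[0][1] = 10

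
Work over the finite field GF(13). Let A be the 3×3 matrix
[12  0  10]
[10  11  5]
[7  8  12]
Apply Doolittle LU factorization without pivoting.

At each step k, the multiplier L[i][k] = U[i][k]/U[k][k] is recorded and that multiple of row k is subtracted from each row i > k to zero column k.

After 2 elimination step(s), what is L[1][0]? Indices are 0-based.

L[1][0] = 3

Step 1: pivot at (0,0) is 12.
  row1 ← row1 − (3)·row0  ⇒  L[1][0]=3, U row1=(0, 11, 1)
  row2 ← row2 − (6)·row0  ⇒  L[2][0]=6, U row2=(0, 8, 4)
Step 2: pivot at (1,1) is 11.
  row2 ← row2 − (9)·row1  ⇒  L[2][1]=9, U row2=(0, 0, 8)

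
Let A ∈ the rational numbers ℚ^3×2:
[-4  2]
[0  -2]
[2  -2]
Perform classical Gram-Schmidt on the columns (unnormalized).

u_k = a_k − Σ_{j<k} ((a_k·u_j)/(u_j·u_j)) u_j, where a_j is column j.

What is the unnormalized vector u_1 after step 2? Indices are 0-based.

u_1 = (-2/5, -2, -4/5)

Step 1: u_0 = a_0 = (-4, 0, 2).
Step 2: u_1 = a_1 − (-3/5)·u_0 = (-2/5, -2, -4/5).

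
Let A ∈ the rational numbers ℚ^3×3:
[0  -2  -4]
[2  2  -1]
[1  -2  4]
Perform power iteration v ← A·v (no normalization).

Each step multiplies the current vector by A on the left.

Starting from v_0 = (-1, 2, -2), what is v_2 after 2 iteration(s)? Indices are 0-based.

v_0 = (-1, 2, -2).
v_1 = A·v_0 = (4, 4, -13).
v_2 = A·v_1 = (44, 29, -56).

v_2 = (44, 29, -56)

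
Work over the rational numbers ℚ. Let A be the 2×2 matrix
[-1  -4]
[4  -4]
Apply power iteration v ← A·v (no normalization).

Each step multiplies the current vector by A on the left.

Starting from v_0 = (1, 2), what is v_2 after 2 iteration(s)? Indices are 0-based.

v_2 = (25, -20)

v_0 = (1, 2).
v_1 = A·v_0 = (-9, -4).
v_2 = A·v_1 = (25, -20).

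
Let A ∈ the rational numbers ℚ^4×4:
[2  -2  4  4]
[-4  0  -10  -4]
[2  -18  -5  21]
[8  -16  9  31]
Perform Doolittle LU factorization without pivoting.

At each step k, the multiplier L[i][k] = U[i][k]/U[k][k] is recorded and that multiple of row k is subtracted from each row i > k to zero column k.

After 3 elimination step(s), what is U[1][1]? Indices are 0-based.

[col 0] pivot 2
  R1 -= -2*R0 → (0, -4, -2, 4)  (L[1][0] := -2)
  R2 -= 1*R0 → (0, -16, -9, 17)  (L[2][0] := 1)
  R3 -= 4*R0 → (0, -8, -7, 15)  (L[3][0] := 4)
[col 1] pivot -4
  R2 -= 4*R1 → (0, 0, -1, 1)  (L[2][1] := 4)
  R3 -= 2*R1 → (0, 0, -3, 7)  (L[3][1] := 2)
[col 2] pivot -1
  R3 -= 3*R2 → (0, 0, 0, 4)  (L[3][2] := 3)

U[1][1] = -4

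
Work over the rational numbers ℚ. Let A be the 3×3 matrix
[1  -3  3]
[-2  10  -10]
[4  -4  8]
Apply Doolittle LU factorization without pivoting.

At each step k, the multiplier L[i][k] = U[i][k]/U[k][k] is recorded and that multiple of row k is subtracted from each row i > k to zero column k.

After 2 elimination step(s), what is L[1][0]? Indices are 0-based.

L[1][0] = -2

k=0: U[0][0]=1
  eliminate (1,0): mult=-2, new row 1: (0, 4, -4); set L[1][0]=-2
  eliminate (2,0): mult=4, new row 2: (0, 8, -4); set L[2][0]=4
k=1: U[1][1]=4
  eliminate (2,1): mult=2, new row 2: (0, 0, 4); set L[2][1]=2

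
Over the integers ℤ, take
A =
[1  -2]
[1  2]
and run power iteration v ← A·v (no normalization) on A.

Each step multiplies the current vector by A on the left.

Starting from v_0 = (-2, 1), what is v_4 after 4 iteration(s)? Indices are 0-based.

v_4 = (28, -20)

v_0 = (-2, 1).
v_1 = A·v_0 = (-4, 0).
v_2 = A·v_1 = (-4, -4).
v_3 = A·v_2 = (4, -12).
v_4 = A·v_3 = (28, -20).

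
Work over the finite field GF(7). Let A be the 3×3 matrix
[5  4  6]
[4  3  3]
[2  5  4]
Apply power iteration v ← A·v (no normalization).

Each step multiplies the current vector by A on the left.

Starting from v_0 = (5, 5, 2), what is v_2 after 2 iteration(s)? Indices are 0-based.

v_0 = (5, 5, 2).
v_1 = A·v_0 = (1, 6, 1).
v_2 = A·v_1 = (0, 4, 1).

v_2 = (0, 4, 1)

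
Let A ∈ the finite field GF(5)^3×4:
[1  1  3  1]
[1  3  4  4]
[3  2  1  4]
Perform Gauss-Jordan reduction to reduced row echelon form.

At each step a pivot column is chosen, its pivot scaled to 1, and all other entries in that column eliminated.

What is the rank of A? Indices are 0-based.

[1] R0 /= 1  ⇒  (1, 1, 3, 1)
     R1 -= 1·R0  ⇒  (0, 2, 1, 3)
     R2 -= 3·R0  ⇒  (0, 4, 2, 1)
[2] R1 /= 2  ⇒  (0, 1, 3, 4)
     R0 -= 1·R1  ⇒  (1, 0, 0, 2)
     R2 -= 4·R1  ⇒  (0, 0, 0, 0)
column 2 empty below row 2
column 3 empty below row 2

rank = 2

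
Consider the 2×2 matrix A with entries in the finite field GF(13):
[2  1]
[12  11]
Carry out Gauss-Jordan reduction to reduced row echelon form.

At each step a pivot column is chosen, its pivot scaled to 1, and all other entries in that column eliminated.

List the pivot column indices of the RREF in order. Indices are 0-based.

pivot columns: 0, 1

step 1: normalize row 0 (÷2) = (1, 7)
  row 1: subtract 12×row0 = (0, 5)
step 2: normalize row 1 (÷5) = (0, 1)
  row 0: subtract 7×row1 = (1, 0)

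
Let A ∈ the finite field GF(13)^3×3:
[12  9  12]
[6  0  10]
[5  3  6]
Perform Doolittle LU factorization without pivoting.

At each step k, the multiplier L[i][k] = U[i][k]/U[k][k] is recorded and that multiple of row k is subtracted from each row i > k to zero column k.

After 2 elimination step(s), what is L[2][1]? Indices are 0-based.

L[2][1] = 11

[col 0] pivot 12
  R1 -= 7*R0 → (0, 2, 4)  (L[1][0] := 7)
  R2 -= 8*R0 → (0, 9, 1)  (L[2][0] := 8)
[col 1] pivot 2
  R2 -= 11*R1 → (0, 0, 9)  (L[2][1] := 11)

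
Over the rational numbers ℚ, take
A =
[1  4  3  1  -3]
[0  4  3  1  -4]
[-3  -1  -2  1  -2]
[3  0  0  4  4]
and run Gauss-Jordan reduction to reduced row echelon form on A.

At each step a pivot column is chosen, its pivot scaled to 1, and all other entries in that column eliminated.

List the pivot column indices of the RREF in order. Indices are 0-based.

pivot columns: 0, 1, 2, 3

step 1: normalize row 0 (÷1) = (1, 4, 3, 1, -3)
  row 2: subtract -3×row0 = (0, 11, 7, 4, -11)
  row 3: subtract 3×row0 = (0, -12, -9, 1, 13)
step 2: normalize row 1 (÷4) = (0, 1, 3/4, 1/4, -1)
  row 0: subtract 4×row1 = (1, 0, 0, 0, 1)
  row 2: subtract 11×row1 = (0, 0, -5/4, 5/4, 0)
  row 3: subtract -12×row1 = (0, 0, 0, 4, 1)
step 3: normalize row 2 (÷-5/4) = (0, 0, 1, -1, 0)
  row 1: subtract 3/4×row2 = (0, 1, 0, 1, -1)
step 4: normalize row 3 (÷4) = (0, 0, 0, 1, 1/4)
  row 1: subtract 1×row3 = (0, 1, 0, 0, -5/4)
  row 2: subtract -1×row3 = (0, 0, 1, 0, 1/4)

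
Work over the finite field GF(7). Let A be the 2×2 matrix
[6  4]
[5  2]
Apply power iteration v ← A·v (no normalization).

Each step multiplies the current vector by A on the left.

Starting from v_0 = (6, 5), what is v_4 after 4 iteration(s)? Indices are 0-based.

v_4 = (5, 4)

v_0 = (6, 5).
v_1 = A·v_0 = (0, 5).
v_2 = A·v_1 = (6, 3).
v_3 = A·v_2 = (6, 1).
v_4 = A·v_3 = (5, 4).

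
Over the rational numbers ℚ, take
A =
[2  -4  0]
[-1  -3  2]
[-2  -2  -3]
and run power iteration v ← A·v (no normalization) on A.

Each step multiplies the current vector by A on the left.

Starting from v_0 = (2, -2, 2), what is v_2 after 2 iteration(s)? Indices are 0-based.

v_2 = (-8, -48, -22)

v_0 = (2, -2, 2).
v_1 = A·v_0 = (12, 8, -6).
v_2 = A·v_1 = (-8, -48, -22).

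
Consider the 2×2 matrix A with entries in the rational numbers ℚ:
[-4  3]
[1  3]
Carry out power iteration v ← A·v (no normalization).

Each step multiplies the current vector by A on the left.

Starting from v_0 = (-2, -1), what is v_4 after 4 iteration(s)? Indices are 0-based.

v_0 = (-2, -1).
v_1 = A·v_0 = (5, -5).
v_2 = A·v_1 = (-35, -10).
v_3 = A·v_2 = (110, -65).
v_4 = A·v_3 = (-635, -85).

v_4 = (-635, -85)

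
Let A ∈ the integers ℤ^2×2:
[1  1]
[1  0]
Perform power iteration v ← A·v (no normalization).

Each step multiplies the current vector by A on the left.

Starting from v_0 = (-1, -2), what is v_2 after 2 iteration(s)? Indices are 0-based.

v_2 = (-4, -3)

v_0 = (-1, -2).
v_1 = A·v_0 = (-3, -1).
v_2 = A·v_1 = (-4, -3).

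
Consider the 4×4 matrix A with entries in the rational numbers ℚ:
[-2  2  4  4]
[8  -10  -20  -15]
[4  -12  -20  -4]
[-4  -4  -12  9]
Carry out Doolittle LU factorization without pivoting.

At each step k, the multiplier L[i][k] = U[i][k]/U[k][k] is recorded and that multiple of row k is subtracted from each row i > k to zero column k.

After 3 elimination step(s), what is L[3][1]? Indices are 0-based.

[col 0] pivot -2
  R1 -= -4*R0 → (0, -2, -4, 1)  (L[1][0] := -4)
  R2 -= -2*R0 → (0, -8, -12, 4)  (L[2][0] := -2)
  R3 -= 2*R0 → (0, -8, -20, 1)  (L[3][0] := 2)
[col 1] pivot -2
  R2 -= 4*R1 → (0, 0, 4, 0)  (L[2][1] := 4)
  R3 -= 4*R1 → (0, 0, -4, -3)  (L[3][1] := 4)
[col 2] pivot 4
  R3 -= -1*R2 → (0, 0, 0, -3)  (L[3][2] := -1)

L[3][1] = 4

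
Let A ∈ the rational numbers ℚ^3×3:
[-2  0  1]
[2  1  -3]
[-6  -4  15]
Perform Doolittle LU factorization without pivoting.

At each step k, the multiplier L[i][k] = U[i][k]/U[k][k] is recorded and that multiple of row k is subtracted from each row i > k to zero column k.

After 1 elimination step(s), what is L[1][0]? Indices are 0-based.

L[1][0] = -1

[col 0] pivot -2
  R1 -= -1*R0 → (0, 1, -2)  (L[1][0] := -1)
  R2 -= 3*R0 → (0, -4, 12)  (L[2][0] := 3)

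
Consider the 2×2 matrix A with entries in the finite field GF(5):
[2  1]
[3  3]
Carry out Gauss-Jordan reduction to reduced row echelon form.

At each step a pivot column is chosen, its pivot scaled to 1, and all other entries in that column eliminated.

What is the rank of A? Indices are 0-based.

rank = 2

step 1: normalize row 0 (÷2) = (1, 3)
  row 1: subtract 3×row0 = (0, 4)
step 2: normalize row 1 (÷4) = (0, 1)
  row 0: subtract 3×row1 = (1, 0)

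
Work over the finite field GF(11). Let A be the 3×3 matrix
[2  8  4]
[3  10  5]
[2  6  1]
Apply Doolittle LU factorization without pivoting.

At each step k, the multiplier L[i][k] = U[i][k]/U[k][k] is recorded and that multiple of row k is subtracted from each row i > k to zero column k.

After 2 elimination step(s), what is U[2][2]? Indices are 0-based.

k=0: U[0][0]=2
  eliminate (1,0): mult=7, new row 1: (0, 9, 10); set L[1][0]=7
  eliminate (2,0): mult=1, new row 2: (0, 9, 8); set L[2][0]=1
k=1: U[1][1]=9
  eliminate (2,1): mult=1, new row 2: (0, 0, 9); set L[2][1]=1

U[2][2] = 9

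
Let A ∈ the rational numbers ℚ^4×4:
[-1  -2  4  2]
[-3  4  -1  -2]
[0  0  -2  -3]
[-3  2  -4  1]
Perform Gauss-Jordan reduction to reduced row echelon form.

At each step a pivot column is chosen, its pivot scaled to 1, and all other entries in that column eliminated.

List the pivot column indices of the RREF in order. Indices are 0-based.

step 1: normalize row 0 (÷-1) = (1, 2, -4, -2)
  row 1: subtract -3×row0 = (0, 10, -13, -8)
  row 3: subtract -3×row0 = (0, 8, -16, -5)
step 2: normalize row 1 (÷10) = (0, 1, -13/10, -4/5)
  row 0: subtract 2×row1 = (1, 0, -7/5, -2/5)
  row 3: subtract 8×row1 = (0, 0, -28/5, 7/5)
step 3: normalize row 2 (÷-2) = (0, 0, 1, 3/2)
  row 0: subtract -7/5×row2 = (1, 0, 0, 17/10)
  row 1: subtract -13/10×row2 = (0, 1, 0, 23/20)
  row 3: subtract -28/5×row2 = (0, 0, 0, 49/5)
step 4: normalize row 3 (÷49/5) = (0, 0, 0, 1)
  row 0: subtract 17/10×row3 = (1, 0, 0, 0)
  row 1: subtract 23/20×row3 = (0, 1, 0, 0)
  row 2: subtract 3/2×row3 = (0, 0, 1, 0)

pivot columns: 0, 1, 2, 3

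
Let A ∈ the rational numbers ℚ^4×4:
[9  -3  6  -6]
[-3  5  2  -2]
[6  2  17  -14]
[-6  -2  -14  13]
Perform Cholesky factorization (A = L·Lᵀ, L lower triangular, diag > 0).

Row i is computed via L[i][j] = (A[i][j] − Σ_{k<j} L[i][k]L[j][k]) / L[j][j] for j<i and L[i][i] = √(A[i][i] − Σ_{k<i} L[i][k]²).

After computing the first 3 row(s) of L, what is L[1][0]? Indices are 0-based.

Step 1: L[0][0] = √(9) = 3.
  L[1][0] = (-3) / L[0][0] = -1.
Step 2: L[1][1] = √(4) = 2.
  L[2][0] = (6) / L[0][0] = 2.
  L[2][1] = (4) / L[1][1] = 2.
Step 3: L[2][2] = √(9) = 3.

L[1][0] = -1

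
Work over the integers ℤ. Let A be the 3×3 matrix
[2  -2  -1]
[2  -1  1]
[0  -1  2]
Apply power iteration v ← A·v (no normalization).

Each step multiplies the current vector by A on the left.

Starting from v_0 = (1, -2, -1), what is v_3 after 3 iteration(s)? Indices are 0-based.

v_3 = (-3, 2, -17)

v_0 = (1, -2, -1).
v_1 = A·v_0 = (7, 3, 0).
v_2 = A·v_1 = (8, 11, -3).
v_3 = A·v_2 = (-3, 2, -17).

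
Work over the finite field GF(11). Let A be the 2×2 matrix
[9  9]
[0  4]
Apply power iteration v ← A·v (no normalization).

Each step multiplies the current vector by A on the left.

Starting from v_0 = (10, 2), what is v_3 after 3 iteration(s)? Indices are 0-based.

v_3 = (4, 7)

v_0 = (10, 2).
v_1 = A·v_0 = (9, 8).
v_2 = A·v_1 = (10, 10).
v_3 = A·v_2 = (4, 7).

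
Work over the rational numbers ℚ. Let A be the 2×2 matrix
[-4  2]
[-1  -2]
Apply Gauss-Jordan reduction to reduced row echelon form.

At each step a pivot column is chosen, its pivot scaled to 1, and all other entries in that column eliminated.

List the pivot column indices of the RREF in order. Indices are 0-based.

pivot(0,0)=-4: scale R0 → (1, -1/2)
  clear (1,0): R1 −= (-1)R0 → (0, -5/2)
pivot(1,1)=-5/2: scale R1 → (0, 1)
  clear (0,1): R0 −= (-1/2)R1 → (1, 0)

pivot columns: 0, 1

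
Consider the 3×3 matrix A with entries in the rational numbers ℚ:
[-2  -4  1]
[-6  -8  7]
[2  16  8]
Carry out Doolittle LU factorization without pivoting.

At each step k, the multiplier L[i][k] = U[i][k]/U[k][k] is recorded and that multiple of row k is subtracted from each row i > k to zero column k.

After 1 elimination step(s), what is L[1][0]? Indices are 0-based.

L[1][0] = 3

[col 0] pivot -2
  R1 -= 3*R0 → (0, 4, 4)  (L[1][0] := 3)
  R2 -= -1*R0 → (0, 12, 9)  (L[2][0] := -1)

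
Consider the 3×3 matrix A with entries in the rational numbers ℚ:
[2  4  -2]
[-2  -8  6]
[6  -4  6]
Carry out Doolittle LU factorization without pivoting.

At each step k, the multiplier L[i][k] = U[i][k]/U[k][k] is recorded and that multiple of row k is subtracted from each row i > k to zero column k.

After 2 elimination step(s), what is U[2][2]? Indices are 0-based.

k=0: U[0][0]=2
  eliminate (1,0): mult=-1, new row 1: (0, -4, 4); set L[1][0]=-1
  eliminate (2,0): mult=3, new row 2: (0, -16, 12); set L[2][0]=3
k=1: U[1][1]=-4
  eliminate (2,1): mult=4, new row 2: (0, 0, -4); set L[2][1]=4

U[2][2] = -4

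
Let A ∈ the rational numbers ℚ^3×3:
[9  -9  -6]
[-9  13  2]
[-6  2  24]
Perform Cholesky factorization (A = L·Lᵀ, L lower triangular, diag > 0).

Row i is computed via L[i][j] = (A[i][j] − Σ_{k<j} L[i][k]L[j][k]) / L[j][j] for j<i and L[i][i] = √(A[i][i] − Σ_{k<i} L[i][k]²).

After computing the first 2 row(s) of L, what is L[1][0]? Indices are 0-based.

L[1][0] = -3

Step 1: L[0][0] = √(9) = 3.
  L[1][0] = (-9) / L[0][0] = -3.
Step 2: L[1][1] = √(4) = 2.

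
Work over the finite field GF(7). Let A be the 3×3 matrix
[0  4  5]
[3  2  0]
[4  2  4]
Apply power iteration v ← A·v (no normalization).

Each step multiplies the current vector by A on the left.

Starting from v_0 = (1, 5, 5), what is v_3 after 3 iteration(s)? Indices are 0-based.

v_3 = (2, 1, 2)

v_0 = (1, 5, 5).
v_1 = A·v_0 = (3, 6, 6).
v_2 = A·v_1 = (5, 0, 6).
v_3 = A·v_2 = (2, 1, 2).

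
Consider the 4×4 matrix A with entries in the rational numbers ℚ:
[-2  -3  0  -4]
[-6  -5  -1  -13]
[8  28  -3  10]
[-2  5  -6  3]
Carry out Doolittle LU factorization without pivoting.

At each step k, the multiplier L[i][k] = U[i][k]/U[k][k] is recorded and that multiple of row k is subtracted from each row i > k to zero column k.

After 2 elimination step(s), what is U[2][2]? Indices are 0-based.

U[2][2] = 1

Step 1: pivot at (0,0) is -2.
  row1 ← row1 − (3)·row0  ⇒  L[1][0]=3, U row1=(0, 4, -1, -1)
  row2 ← row2 − (-4)·row0  ⇒  L[2][0]=-4, U row2=(0, 16, -3, -6)
  row3 ← row3 − (1)·row0  ⇒  L[3][0]=1, U row3=(0, 8, -6, 7)
Step 2: pivot at (1,1) is 4.
  row2 ← row2 − (4)·row1  ⇒  L[2][1]=4, U row2=(0, 0, 1, -2)
  row3 ← row3 − (2)·row1  ⇒  L[3][1]=2, U row3=(0, 0, -4, 9)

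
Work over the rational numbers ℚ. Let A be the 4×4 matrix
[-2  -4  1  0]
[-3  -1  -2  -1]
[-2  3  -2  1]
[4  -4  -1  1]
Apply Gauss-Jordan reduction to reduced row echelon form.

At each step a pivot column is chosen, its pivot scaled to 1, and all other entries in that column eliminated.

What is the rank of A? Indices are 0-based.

rank = 4

[1] R0 /= -2  ⇒  (1, 2, -1/2, 0)
     R1 -= -3·R0  ⇒  (0, 5, -7/2, -1)
     R2 -= -2·R0  ⇒  (0, 7, -3, 1)
     R3 -= 4·R0  ⇒  (0, -12, 1, 1)
[2] R1 /= 5  ⇒  (0, 1, -7/10, -1/5)
     R0 -= 2·R1  ⇒  (1, 0, 9/10, 2/5)
     R2 -= 7·R1  ⇒  (0, 0, 19/10, 12/5)
     R3 -= -12·R1  ⇒  (0, 0, -37/5, -7/5)
[3] R2 /= 19/10  ⇒  (0, 0, 1, 24/19)
     R0 -= 9/10·R2  ⇒  (1, 0, 0, -14/19)
     R1 -= -7/10·R2  ⇒  (0, 1, 0, 13/19)
     R3 -= -37/5·R2  ⇒  (0, 0, 0, 151/19)
[4] R3 /= 151/19  ⇒  (0, 0, 0, 1)
     R0 -= -14/19·R3  ⇒  (1, 0, 0, 0)
     R1 -= 13/19·R3  ⇒  (0, 1, 0, 0)
     R2 -= 24/19·R3  ⇒  (0, 0, 1, 0)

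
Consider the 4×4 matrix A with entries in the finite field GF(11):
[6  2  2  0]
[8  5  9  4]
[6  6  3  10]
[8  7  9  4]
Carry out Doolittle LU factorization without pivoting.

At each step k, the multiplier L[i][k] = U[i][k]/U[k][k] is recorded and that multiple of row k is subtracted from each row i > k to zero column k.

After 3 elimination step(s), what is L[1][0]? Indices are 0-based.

L[1][0] = 5

[col 0] pivot 6
  R1 -= 5*R0 → (0, 6, 10, 4)  (L[1][0] := 5)
  R2 -= 1*R0 → (0, 4, 1, 10)  (L[2][0] := 1)
  R3 -= 5*R0 → (0, 8, 10, 4)  (L[3][0] := 5)
[col 1] pivot 6
  R2 -= 8*R1 → (0, 0, 9, 0)  (L[2][1] := 8)
  R3 -= 5*R1 → (0, 0, 4, 6)  (L[3][1] := 5)
[col 2] pivot 9
  R3 -= 9*R2 → (0, 0, 0, 6)  (L[3][2] := 9)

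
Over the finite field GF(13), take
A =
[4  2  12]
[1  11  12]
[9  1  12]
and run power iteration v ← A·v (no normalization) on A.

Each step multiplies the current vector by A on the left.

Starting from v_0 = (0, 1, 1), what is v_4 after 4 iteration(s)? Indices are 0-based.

v_0 = (0, 1, 1).
v_1 = A·v_0 = (1, 10, 0).
v_2 = A·v_1 = (11, 7, 6).
v_3 = A·v_2 = (0, 4, 9).
v_4 = A·v_3 = (12, 9, 8).

v_4 = (12, 9, 8)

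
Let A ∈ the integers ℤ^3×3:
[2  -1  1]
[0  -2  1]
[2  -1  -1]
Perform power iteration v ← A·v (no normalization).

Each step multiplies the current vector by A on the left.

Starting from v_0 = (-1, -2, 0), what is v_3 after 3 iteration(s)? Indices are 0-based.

v_0 = (-1, -2, 0).
v_1 = A·v_0 = (0, 4, 0).
v_2 = A·v_1 = (-4, -8, -4).
v_3 = A·v_2 = (-4, 12, 4).

v_3 = (-4, 12, 4)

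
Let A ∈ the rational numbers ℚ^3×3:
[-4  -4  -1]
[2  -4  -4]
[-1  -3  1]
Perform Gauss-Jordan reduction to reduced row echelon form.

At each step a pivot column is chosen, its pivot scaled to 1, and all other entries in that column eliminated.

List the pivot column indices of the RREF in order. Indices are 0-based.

step 1: normalize row 0 (÷-4) = (1, 1, 1/4)
  row 1: subtract 2×row0 = (0, -6, -9/2)
  row 2: subtract -1×row0 = (0, -2, 5/4)
step 2: normalize row 1 (÷-6) = (0, 1, 3/4)
  row 0: subtract 1×row1 = (1, 0, -1/2)
  row 2: subtract -2×row1 = (0, 0, 11/4)
step 3: normalize row 2 (÷11/4) = (0, 0, 1)
  row 0: subtract -1/2×row2 = (1, 0, 0)
  row 1: subtract 3/4×row2 = (0, 1, 0)

pivot columns: 0, 1, 2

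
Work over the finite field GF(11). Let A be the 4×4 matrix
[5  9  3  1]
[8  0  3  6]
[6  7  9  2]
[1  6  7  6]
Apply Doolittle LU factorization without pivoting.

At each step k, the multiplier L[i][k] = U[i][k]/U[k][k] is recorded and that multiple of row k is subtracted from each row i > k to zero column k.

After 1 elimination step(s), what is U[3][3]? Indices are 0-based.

[col 0] pivot 5
  R1 -= 6*R0 → (0, 1, 7, 0)  (L[1][0] := 6)
  R2 -= 10*R0 → (0, 5, 1, 3)  (L[2][0] := 10)
  R3 -= 9*R0 → (0, 2, 2, 8)  (L[3][0] := 9)

U[3][3] = 8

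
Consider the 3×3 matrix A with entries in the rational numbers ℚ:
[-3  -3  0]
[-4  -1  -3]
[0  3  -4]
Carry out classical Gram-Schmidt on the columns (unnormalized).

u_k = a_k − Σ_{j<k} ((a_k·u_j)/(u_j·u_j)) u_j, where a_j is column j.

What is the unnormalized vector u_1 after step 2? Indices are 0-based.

Step 1: u_0 = a_0 = (-3, -4, 0).
Step 2: u_1 = a_1 − (13/25)·u_0 = (-36/25, 27/25, 3).

u_1 = (-36/25, 27/25, 3)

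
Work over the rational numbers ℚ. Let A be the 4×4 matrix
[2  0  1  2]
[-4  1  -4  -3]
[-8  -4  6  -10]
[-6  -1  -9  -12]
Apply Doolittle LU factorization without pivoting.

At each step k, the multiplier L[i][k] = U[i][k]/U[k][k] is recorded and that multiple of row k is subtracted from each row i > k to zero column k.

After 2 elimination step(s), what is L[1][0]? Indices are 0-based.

k=0: U[0][0]=2
  eliminate (1,0): mult=-2, new row 1: (0, 1, -2, 1); set L[1][0]=-2
  eliminate (2,0): mult=-4, new row 2: (0, -4, 10, -2); set L[2][0]=-4
  eliminate (3,0): mult=-3, new row 3: (0, -1, -6, -6); set L[3][0]=-3
k=1: U[1][1]=1
  eliminate (2,1): mult=-4, new row 2: (0, 0, 2, 2); set L[2][1]=-4
  eliminate (3,1): mult=-1, new row 3: (0, 0, -8, -5); set L[3][1]=-1

L[1][0] = -2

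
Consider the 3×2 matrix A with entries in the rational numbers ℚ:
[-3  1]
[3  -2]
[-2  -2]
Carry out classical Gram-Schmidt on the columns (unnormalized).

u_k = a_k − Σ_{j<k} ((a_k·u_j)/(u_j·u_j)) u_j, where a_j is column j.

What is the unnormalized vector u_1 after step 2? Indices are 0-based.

Step 1: u_0 = a_0 = (-3, 3, -2).
Step 2: u_1 = a_1 − (-5/22)·u_0 = (7/22, -29/22, -27/11).

u_1 = (7/22, -29/22, -27/11)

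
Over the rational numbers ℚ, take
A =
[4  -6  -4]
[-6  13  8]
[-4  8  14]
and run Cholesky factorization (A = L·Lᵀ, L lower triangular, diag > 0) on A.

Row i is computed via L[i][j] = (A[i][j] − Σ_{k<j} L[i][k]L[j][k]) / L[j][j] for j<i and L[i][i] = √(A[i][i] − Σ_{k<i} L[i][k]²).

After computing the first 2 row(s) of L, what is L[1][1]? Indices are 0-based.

Step 1: L[0][0] = √(4) = 2.
  L[1][0] = (-6) / L[0][0] = -3.
Step 2: L[1][1] = √(4) = 2.

L[1][1] = 2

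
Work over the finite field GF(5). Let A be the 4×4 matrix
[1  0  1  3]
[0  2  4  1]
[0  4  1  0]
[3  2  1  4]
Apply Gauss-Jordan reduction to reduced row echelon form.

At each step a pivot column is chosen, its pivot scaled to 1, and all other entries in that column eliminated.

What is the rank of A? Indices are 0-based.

[1] R0 /= 1  ⇒  (1, 0, 1, 3)
     R3 -= 3·R0  ⇒  (0, 2, 3, 0)
[2] R1 /= 2  ⇒  (0, 1, 2, 3)
     R2 -= 4·R1  ⇒  (0, 0, 3, 3)
     R3 -= 2·R1  ⇒  (0, 0, 4, 4)
[3] R2 /= 3  ⇒  (0, 0, 1, 1)
     R0 -= 1·R2  ⇒  (1, 0, 0, 2)
     R1 -= 2·R2  ⇒  (0, 1, 0, 1)
     R3 -= 4·R2  ⇒  (0, 0, 0, 0)
column 3 empty below row 3

rank = 3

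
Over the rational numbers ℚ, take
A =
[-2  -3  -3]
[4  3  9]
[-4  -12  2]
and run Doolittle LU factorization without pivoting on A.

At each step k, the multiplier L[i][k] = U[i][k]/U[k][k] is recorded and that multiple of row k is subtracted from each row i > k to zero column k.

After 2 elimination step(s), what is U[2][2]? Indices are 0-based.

Step 1: pivot at (0,0) is -2.
  row1 ← row1 − (-2)·row0  ⇒  L[1][0]=-2, U row1=(0, -3, 3)
  row2 ← row2 − (2)·row0  ⇒  L[2][0]=2, U row2=(0, -6, 8)
Step 2: pivot at (1,1) is -3.
  row2 ← row2 − (2)·row1  ⇒  L[2][1]=2, U row2=(0, 0, 2)

U[2][2] = 2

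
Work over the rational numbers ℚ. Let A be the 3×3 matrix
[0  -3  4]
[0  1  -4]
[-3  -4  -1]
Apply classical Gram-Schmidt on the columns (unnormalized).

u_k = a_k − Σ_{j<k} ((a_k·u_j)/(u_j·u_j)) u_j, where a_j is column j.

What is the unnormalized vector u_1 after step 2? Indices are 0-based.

u_1 = (-3, 1, 0)

Step 1: u_0 = a_0 = (0, 0, -3).
Step 2: u_1 = a_1 − (4/3)·u_0 = (-3, 1, 0).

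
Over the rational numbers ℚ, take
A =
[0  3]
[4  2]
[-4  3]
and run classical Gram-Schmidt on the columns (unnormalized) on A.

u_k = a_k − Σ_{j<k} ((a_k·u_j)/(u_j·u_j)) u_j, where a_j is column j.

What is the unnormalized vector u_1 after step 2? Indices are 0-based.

u_1 = (3, 5/2, 5/2)

Step 1: u_0 = a_0 = (0, 4, -4).
Step 2: u_1 = a_1 − (-1/8)·u_0 = (3, 5/2, 5/2).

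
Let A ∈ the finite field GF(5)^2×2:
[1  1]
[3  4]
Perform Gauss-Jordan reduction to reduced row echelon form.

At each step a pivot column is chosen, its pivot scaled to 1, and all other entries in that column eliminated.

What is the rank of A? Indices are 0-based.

pivot(0,0)=1: scale R0 → (1, 1)
  clear (1,0): R1 −= (3)R0 → (0, 1)
pivot(1,1)=1: scale R1 → (0, 1)
  clear (0,1): R0 −= (1)R1 → (1, 0)

rank = 2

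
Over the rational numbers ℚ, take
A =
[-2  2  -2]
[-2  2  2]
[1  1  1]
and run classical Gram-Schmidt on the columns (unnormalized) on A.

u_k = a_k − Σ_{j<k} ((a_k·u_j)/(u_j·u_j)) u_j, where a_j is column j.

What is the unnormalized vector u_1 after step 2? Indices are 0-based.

Step 1: u_0 = a_0 = (-2, -2, 1).
Step 2: u_1 = a_1 − (-7/9)·u_0 = (4/9, 4/9, 16/9).

u_1 = (4/9, 4/9, 16/9)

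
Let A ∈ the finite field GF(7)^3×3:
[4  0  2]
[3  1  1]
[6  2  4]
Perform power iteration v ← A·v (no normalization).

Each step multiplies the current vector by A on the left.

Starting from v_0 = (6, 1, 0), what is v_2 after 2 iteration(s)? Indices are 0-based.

v_0 = (6, 1, 0).
v_1 = A·v_0 = (3, 5, 3).
v_2 = A·v_1 = (4, 3, 5).

v_2 = (4, 3, 5)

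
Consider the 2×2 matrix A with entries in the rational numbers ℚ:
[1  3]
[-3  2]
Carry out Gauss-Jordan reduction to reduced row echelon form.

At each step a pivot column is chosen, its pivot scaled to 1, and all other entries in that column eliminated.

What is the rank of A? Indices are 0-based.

rank = 2

[1] R0 /= 1  ⇒  (1, 3)
     R1 -= -3·R0  ⇒  (0, 11)
[2] R1 /= 11  ⇒  (0, 1)
     R0 -= 3·R1  ⇒  (1, 0)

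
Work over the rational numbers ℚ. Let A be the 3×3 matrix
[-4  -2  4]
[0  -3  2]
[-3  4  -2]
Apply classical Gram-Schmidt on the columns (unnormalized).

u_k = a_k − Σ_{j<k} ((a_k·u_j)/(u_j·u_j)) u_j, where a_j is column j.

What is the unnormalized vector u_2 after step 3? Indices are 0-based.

u_2 = (144/709, -352/709, -192/709)

Step 1: u_0 = a_0 = (-4, 0, -3).
Step 2: u_1 = a_1 − (-4/25)·u_0 = (-66/25, -3, 88/25).
Step 3: u_2 = a_2 − (-2/5)·u_0 − (-590/709)·u_1 = (144/709, -352/709, -192/709).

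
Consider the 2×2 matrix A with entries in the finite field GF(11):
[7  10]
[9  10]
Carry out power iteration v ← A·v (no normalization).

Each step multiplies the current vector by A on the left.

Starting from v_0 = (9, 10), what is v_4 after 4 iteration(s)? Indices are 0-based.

v_4 = (5, 5)

v_0 = (9, 10).
v_1 = A·v_0 = (9, 5).
v_2 = A·v_1 = (3, 10).
v_3 = A·v_2 = (0, 6).
v_4 = A·v_3 = (5, 5).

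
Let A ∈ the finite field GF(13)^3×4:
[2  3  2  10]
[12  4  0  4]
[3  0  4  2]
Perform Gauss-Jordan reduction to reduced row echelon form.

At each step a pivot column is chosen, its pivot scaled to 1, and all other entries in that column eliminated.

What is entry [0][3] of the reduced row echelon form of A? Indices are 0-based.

pivot(0,0)=2: scale R0 → (1, 8, 1, 5)
  clear (1,0): R1 −= (12)R0 → (0, 12, 1, 9)
  clear (2,0): R2 −= (3)R0 → (0, 2, 1, 0)
pivot(1,1)=12: scale R1 → (0, 1, 12, 4)
  clear (0,1): R0 −= (8)R1 → (1, 0, 9, 12)
  clear (2,1): R2 −= (2)R1 → (0, 0, 3, 5)
pivot(2,2)=3: scale R2 → (0, 0, 1, 6)
  clear (0,2): R0 −= (9)R2 → (1, 0, 0, 10)
  clear (1,2): R1 −= (12)R2 → (0, 1, 0, 10)

M[0][3] = 10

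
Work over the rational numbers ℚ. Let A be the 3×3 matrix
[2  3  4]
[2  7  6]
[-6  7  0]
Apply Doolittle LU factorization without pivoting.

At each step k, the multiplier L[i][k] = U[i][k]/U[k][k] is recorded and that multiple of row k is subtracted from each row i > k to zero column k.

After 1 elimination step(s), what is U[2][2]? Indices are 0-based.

U[2][2] = 12

Step 1: pivot at (0,0) is 2.
  row1 ← row1 − (1)·row0  ⇒  L[1][0]=1, U row1=(0, 4, 2)
  row2 ← row2 − (-3)·row0  ⇒  L[2][0]=-3, U row2=(0, 16, 12)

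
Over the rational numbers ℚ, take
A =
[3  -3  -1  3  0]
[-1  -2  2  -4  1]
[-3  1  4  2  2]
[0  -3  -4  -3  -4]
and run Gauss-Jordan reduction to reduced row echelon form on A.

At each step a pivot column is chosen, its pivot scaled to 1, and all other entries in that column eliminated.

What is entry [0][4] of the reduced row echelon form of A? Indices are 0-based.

[1] R0 /= 3  ⇒  (1, -1, -1/3, 1, 0)
     R1 -= -1·R0  ⇒  (0, -3, 5/3, -3, 1)
     R2 -= -3·R0  ⇒  (0, -2, 3, 5, 2)
[2] R1 /= -3  ⇒  (0, 1, -5/9, 1, -1/3)
     R0 -= -1·R1  ⇒  (1, 0, -8/9, 2, -1/3)
     R2 -= -2·R1  ⇒  (0, 0, 17/9, 7, 4/3)
     R3 -= -3·R1  ⇒  (0, 0, -17/3, 0, -5)
[3] R2 /= 17/9  ⇒  (0, 0, 1, 63/17, 12/17)
     R0 -= -8/9·R2  ⇒  (1, 0, 0, 90/17, 5/17)
     R1 -= -5/9·R2  ⇒  (0, 1, 0, 52/17, 1/17)
     R3 -= -17/3·R2  ⇒  (0, 0, 0, 21, -1)
[4] R3 /= 21  ⇒  (0, 0, 0, 1, -1/21)
     R0 -= 90/17·R3  ⇒  (1, 0, 0, 0, 65/119)
     R1 -= 52/17·R3  ⇒  (0, 1, 0, 0, 73/357)
     R2 -= 63/17·R3  ⇒  (0, 0, 1, 0, 15/17)

M[0][4] = 65/119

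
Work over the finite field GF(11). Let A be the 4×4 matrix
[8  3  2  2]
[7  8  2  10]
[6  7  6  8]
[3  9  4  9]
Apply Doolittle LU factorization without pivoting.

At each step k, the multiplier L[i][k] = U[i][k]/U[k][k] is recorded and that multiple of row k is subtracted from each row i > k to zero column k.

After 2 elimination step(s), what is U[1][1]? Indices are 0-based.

k=0: U[0][0]=8
  eliminate (1,0): mult=5, new row 1: (0, 4, 3, 0); set L[1][0]=5
  eliminate (2,0): mult=9, new row 2: (0, 2, 10, 1); set L[2][0]=9
  eliminate (3,0): mult=10, new row 3: (0, 1, 6, 0); set L[3][0]=10
k=1: U[1][1]=4
  eliminate (2,1): mult=6, new row 2: (0, 0, 3, 1); set L[2][1]=6
  eliminate (3,1): mult=3, new row 3: (0, 0, 8, 0); set L[3][1]=3

U[1][1] = 4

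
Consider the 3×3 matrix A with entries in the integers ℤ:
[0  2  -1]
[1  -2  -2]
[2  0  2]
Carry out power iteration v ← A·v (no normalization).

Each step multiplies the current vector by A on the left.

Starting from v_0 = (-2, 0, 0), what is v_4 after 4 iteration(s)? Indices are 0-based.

v_0 = (-2, 0, 0).
v_1 = A·v_0 = (0, -2, -4).
v_2 = A·v_1 = (0, 12, -8).
v_3 = A·v_2 = (32, -8, -16).
v_4 = A·v_3 = (0, 80, 32).

v_4 = (0, 80, 32)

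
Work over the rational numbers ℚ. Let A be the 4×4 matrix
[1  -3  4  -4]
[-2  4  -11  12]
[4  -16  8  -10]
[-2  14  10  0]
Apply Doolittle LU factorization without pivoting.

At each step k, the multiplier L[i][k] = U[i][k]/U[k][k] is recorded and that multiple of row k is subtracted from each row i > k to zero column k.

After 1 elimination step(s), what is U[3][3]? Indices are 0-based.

U[3][3] = -8

Step 1: pivot at (0,0) is 1.
  row1 ← row1 − (-2)·row0  ⇒  L[1][0]=-2, U row1=(0, -2, -3, 4)
  row2 ← row2 − (4)·row0  ⇒  L[2][0]=4, U row2=(0, -4, -8, 6)
  row3 ← row3 − (-2)·row0  ⇒  L[3][0]=-2, U row3=(0, 8, 18, -8)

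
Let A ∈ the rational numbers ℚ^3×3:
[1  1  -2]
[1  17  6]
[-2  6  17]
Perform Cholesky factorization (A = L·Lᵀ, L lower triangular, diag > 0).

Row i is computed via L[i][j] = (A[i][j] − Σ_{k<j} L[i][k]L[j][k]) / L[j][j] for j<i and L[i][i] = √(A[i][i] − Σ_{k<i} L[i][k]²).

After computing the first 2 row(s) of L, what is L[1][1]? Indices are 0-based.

Step 1: L[0][0] = √(1) = 1.
  L[1][0] = (1) / L[0][0] = 1.
Step 2: L[1][1] = √(16) = 4.

L[1][1] = 4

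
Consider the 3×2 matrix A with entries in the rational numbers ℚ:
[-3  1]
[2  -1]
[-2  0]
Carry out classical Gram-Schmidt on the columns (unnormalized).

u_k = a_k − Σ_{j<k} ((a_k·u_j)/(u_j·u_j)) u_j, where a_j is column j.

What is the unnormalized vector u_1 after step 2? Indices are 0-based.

Step 1: u_0 = a_0 = (-3, 2, -2).
Step 2: u_1 = a_1 − (-5/17)·u_0 = (2/17, -7/17, -10/17).

u_1 = (2/17, -7/17, -10/17)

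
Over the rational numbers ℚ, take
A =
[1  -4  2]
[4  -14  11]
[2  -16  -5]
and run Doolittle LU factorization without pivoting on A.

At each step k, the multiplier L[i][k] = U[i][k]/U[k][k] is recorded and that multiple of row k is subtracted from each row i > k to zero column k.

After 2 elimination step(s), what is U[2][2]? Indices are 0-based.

Step 1: pivot at (0,0) is 1.
  row1 ← row1 − (4)·row0  ⇒  L[1][0]=4, U row1=(0, 2, 3)
  row2 ← row2 − (2)·row0  ⇒  L[2][0]=2, U row2=(0, -8, -9)
Step 2: pivot at (1,1) is 2.
  row2 ← row2 − (-4)·row1  ⇒  L[2][1]=-4, U row2=(0, 0, 3)

U[2][2] = 3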